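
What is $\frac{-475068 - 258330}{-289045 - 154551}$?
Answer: $\frac{366699}{221798} \approx 1.6533$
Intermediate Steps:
$\frac{-475068 - 258330}{-289045 - 154551} = - \frac{733398}{-443596} = \left(-733398\right) \left(- \frac{1}{443596}\right) = \frac{366699}{221798}$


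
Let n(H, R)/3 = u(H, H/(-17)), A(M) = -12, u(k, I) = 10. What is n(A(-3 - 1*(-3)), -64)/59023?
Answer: 30/59023 ≈ 0.00050828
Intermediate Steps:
n(H, R) = 30 (n(H, R) = 3*10 = 30)
n(A(-3 - 1*(-3)), -64)/59023 = 30/59023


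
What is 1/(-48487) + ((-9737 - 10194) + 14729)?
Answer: -252229375/48487 ≈ -5202.0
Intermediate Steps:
1/(-48487) + ((-9737 - 10194) + 14729) = -1/48487 + (-19931 + 14729) = -1/48487 - 5202 = -252229375/48487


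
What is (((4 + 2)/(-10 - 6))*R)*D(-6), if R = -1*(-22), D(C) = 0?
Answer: 0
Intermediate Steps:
R = 22
(((4 + 2)/(-10 - 6))*R)*D(-6) = (((4 + 2)/(-10 - 6))*22)*0 = ((6/(-16))*22)*0 = ((6*(-1/16))*22)*0 = -3/8*22*0 = -33/4*0 = 0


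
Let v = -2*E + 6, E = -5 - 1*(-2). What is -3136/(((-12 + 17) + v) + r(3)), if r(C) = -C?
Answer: -224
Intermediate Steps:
E = -3 (E = -5 + 2 = -3)
v = 12 (v = -2*(-3) + 6 = 6 + 6 = 12)
-3136/(((-12 + 17) + v) + r(3)) = -3136/(((-12 + 17) + 12) - 1*3) = -3136/((5 + 12) - 3) = -3136/(17 - 3) = -3136/14 = -28*8 = -224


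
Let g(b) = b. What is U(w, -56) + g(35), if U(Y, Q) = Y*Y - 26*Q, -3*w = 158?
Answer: 38383/9 ≈ 4264.8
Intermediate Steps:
w = -158/3 (w = -⅓*158 = -158/3 ≈ -52.667)
U(Y, Q) = Y² - 26*Q
U(w, -56) + g(35) = ((-158/3)² - 26*(-56)) + 35 = (24964/9 + 1456) + 35 = 38068/9 + 35 = 38383/9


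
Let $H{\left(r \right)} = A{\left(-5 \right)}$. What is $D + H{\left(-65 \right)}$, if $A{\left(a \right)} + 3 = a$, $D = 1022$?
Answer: $1014$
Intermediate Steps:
$A{\left(a \right)} = -3 + a$
$H{\left(r \right)} = -8$ ($H{\left(r \right)} = -3 - 5 = -8$)
$D + H{\left(-65 \right)} = 1022 - 8 = 1014$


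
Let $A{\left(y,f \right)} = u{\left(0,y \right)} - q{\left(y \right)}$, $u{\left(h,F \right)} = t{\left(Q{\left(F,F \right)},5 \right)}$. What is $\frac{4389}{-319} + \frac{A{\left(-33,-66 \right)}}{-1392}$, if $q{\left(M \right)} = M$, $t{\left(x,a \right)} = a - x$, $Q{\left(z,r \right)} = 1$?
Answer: $- \frac{19189}{1392} \approx -13.785$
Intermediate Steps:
$u{\left(h,F \right)} = 4$ ($u{\left(h,F \right)} = 5 - 1 = 4$)
$A{\left(y,f \right)} = 4 - y$
$\frac{4389}{-319} + \frac{A{\left(-33,-66 \right)}}{-1392} = \frac{4389}{-319} + \frac{4 - -33}{-1392} = 4389 \left(- \frac{1}{319}\right) + \left(4 + 33\right) \left(- \frac{1}{1392}\right) = - \frac{399}{29} + 37 \left(- \frac{1}{1392}\right) = - \frac{399}{29} - \frac{37}{1392} = - \frac{19189}{1392}$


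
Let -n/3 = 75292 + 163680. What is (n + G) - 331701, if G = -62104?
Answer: -1110721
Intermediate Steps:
n = -716916 (n = -3*(75292 + 163680) = -3*238972 = -716916)
(n + G) - 331701 = (-716916 - 62104) - 331701 = -779020 - 331701 = -1110721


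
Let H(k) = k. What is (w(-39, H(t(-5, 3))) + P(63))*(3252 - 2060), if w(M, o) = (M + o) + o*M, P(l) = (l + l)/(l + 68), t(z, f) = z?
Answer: 23729144/131 ≈ 1.8114e+5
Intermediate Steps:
P(l) = 2*l/(68 + l) (P(l) = (2*l)/(68 + l) = 2*l/(68 + l))
w(M, o) = M + o + M*o (w(M, o) = (M + o) + M*o = M + o + M*o)
(w(-39, H(t(-5, 3))) + P(63))*(3252 - 2060) = ((-39 - 5 - 39*(-5)) + 2*63/(68 + 63))*(3252 - 2060) = ((-39 - 5 + 195) + 2*63/131)*1192 = (151 + 2*63*(1/131))*1192 = (151 + 126/131)*1192 = (19907/131)*1192 = 23729144/131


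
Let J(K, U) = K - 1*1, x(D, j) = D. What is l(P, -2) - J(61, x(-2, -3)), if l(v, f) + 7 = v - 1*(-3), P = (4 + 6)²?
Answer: 36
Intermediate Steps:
P = 100 (P = 10² = 100)
J(K, U) = -1 + K (J(K, U) = K - 1 = -1 + K)
l(v, f) = -4 + v (l(v, f) = -7 + (v - 1*(-3)) = -7 + (v + 3) = -7 + (3 + v) = -4 + v)
l(P, -2) - J(61, x(-2, -3)) = (-4 + 100) - (-1 + 61) = 96 - 1*60 = 96 - 60 = 36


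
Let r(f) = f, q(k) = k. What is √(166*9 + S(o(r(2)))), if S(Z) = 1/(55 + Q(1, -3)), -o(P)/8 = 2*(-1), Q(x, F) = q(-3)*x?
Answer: √1009957/26 ≈ 38.653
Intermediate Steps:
Q(x, F) = -3*x
o(P) = 16 (o(P) = -16*(-1) = -8*(-2) = 16)
S(Z) = 1/52 (S(Z) = 1/(55 - 3*1) = 1/(55 - 3) = 1/52)
√(166*9 + S(o(r(2)))) = √(166*9 + 1/52) = √(1494 + 1/52) = √(77689/52) = √1009957/26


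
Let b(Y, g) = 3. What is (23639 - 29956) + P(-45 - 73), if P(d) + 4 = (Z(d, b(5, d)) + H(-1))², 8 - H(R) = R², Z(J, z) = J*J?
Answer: 194066440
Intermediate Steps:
Z(J, z) = J²
H(R) = 8 - R²
P(d) = -4 + (7 + d²)² (P(d) = -4 + (d² + (8 - 1*(-1)²))² = -4 + (d² + (8 - 1*1))² = -4 + (d² + (8 - 1))² = -4 + (d² + 7)² = -4 + (7 + d²)²)
(23639 - 29956) + P(-45 - 73) = (23639 - 29956) + (-4 + (7 + (-45 - 73)²)²) = -6317 + (-4 + (7 + (-118)²)²) = -6317 + (-4 + (7 + 13924)²) = -6317 + (-4 + 13931²) = -6317 + (-4 + 194072761) = -6317 + 194072757 = 194066440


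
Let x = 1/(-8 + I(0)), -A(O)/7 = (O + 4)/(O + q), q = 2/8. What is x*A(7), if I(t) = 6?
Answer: 154/29 ≈ 5.3103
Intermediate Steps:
q = ¼ (q = 2*(⅛) = ¼ ≈ 0.25000)
A(O) = -7*(4 + O)/(¼ + O) (A(O) = -7*(O + 4)/(O + ¼) = -7*(4 + O)/(¼ + O))
x = -½ (x = 1/(-8 + 6) = 1/(-2) = -½ ≈ -0.50000)
x*A(7) = -14*(-4 - 1*7)/(1 + 4*7) = -14*(-4 - 7)/(1 + 28) = -14*(-11)/29 = -½*(-308/29) = 154/29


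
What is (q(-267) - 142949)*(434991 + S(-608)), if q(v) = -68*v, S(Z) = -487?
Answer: -54223057672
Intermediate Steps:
(q(-267) - 142949)*(434991 + S(-608)) = (-68*(-267) - 142949)*(434991 - 487) = (18156 - 142949)*434504 = -124793*434504 = -54223057672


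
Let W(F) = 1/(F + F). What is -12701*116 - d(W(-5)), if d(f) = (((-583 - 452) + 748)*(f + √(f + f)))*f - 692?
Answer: -147262113/100 - 287*I*√5/50 ≈ -1.4726e+6 - 12.835*I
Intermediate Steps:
W(F) = 1/(2*F)
d(f) = -692 + f*(-287*f - 287*√2*√f) (d(f) = ((-1035 + 748)*(f + √(2*f)))*f - 692 = (-287*(f + √2*√f))*f - 692 = (-287*f - 287*√2*√f)*f - 692 = f*(-287*f - 287*√2*√f) - 692 = -692 + f*(-287*f - 287*√2*√f))
-12701*116 - d(W(-5)) = -12701*116 - (-692 - 287*((½)/(-5))² - 287*√2*((½)/(-5))^(3/2)) = -1473316 - (-692 - 287*((½)*(-⅕))² - 287*√2*((½)*(-⅕))^(3/2)) = -1473316 - (-692 - 287*(-⅒)² - 287*√2*(-⅒)^(3/2)) = -1473316 - (-692 - 287*1/100 - 287*√2*(-I*√10/100)) = -1473316 - (-692 - 287/100 + 287*I*√5/50) = -1473316 - (-69487/100 + 287*I*√5/50) = -1473316 + (69487/100 - 287*I*√5/50) = -147262113/100 - 287*I*√5/50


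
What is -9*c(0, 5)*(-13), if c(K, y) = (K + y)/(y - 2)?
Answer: 195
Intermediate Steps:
c(K, y) = (K + y)/(-2 + y)
-9*c(0, 5)*(-13) = -9*(0 + 5)/(-2 + 5)*(-13) = -9*5/3*(-13) = -15*(-13) = 195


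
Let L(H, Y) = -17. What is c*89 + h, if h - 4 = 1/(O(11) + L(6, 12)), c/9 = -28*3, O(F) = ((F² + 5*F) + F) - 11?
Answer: -10697519/159 ≈ -67280.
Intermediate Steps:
O(F) = -11 + F² + 6*F (O(F) = (F² + 6*F) - 11 = -11 + F² + 6*F)
c = -756 (c = 9*(-28*3) = 9*(-84) = -756)
h = 637/159 (h = 4 + 1/((-11 + 11² + 6*11) - 17) = 4 + 1/((-11 + 121 + 66) - 17) = 4 + 1/(176 - 17) = 4 + 1/159 = 637/159 ≈ 4.0063)
c*89 + h = -756*89 + 637/159 = -67284 + 637/159 = -10697519/159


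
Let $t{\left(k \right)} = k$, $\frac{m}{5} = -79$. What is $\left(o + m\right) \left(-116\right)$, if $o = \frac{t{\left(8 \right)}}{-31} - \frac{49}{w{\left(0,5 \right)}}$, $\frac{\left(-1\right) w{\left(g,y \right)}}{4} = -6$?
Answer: $\frac{8572139}{186} \approx 46087.0$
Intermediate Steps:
$m = -395$ ($m = 5 \left(-79\right) = -395$)
$w{\left(g,y \right)} = 24$ ($w{\left(g,y \right)} = \left(-4\right) \left(-6\right) = 24$)
$o = - \frac{1711}{744}$ ($o = \frac{8}{-31} - \frac{49}{24} = 8 \left(- \frac{1}{31}\right) - \frac{49}{24} = - \frac{8}{31} - \frac{49}{24} = - \frac{1711}{744} \approx -2.2997$)
$\left(o + m\right) \left(-116\right) = \left(- \frac{1711}{744} - 395\right) \left(-116\right) = \left(- \frac{295591}{744}\right) \left(-116\right) = \frac{8572139}{186}$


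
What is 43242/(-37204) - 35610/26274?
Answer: -205081229/81458158 ≈ -2.5176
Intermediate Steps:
43242/(-37204) - 35610/26274 = 43242*(-1/37204) - 35610*1/26274 = -21621/18602 - 5935/4379 = -205081229/81458158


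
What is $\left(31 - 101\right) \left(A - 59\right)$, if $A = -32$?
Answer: $6370$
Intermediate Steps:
$\left(31 - 101\right) \left(A - 59\right) = \left(31 - 101\right) \left(-32 - 59\right) = \left(-70\right) \left(-91\right) = 6370$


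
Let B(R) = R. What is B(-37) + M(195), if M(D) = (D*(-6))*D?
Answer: -228187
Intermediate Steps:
M(D) = -6*D² (M(D) = (-6*D)*D = -6*D²)
B(-37) + M(195) = -37 - 6*195² = -37 - 6*38025 = -37 - 228150 = -228187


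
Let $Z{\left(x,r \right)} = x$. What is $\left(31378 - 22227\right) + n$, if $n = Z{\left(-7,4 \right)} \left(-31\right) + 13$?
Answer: $9381$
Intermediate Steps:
$n = 230$ ($n = \left(-7\right) \left(-31\right) + 13 = 217 + 13 = 230$)
$\left(31378 - 22227\right) + n = \left(31378 - 22227\right) + 230 = 9151 + 230 = 9381$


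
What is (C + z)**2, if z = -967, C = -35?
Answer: 1004004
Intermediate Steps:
(C + z)**2 = (-35 - 967)**2 = (-1002)**2 = 1004004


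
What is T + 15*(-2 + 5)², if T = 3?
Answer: 138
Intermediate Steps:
T + 15*(-2 + 5)² = 3 + 15*(-2 + 5)² = 3 + 15*3² = 3 + 15*9 = 3 + 135 = 138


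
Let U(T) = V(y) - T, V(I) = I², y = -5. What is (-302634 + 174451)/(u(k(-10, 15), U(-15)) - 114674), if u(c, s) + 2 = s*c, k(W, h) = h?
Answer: 128183/114076 ≈ 1.1237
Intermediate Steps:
U(T) = 25 - T (U(T) = (-5)² - T = 25 - T)
u(c, s) = -2 + c*s (u(c, s) = -2 + s*c = -2 + c*s)
(-302634 + 174451)/(u(k(-10, 15), U(-15)) - 114674) = (-302634 + 174451)/((-2 + 15*(25 - 1*(-15))) - 114674) = -128183/((-2 + 15*(25 + 15)) - 114674) = -128183/((-2 + 15*40) - 114674) = -128183/((-2 + 600) - 114674) = -128183/(598 - 114674) = -128183/(-114076) = -128183*(-1/114076) = 128183/114076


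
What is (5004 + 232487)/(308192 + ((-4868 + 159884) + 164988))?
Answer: 237491/628196 ≈ 0.37805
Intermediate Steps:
(5004 + 232487)/(308192 + ((-4868 + 159884) + 164988)) = 237491/(308192 + (155016 + 164988)) = 237491/(308192 + 320004) = 237491/628196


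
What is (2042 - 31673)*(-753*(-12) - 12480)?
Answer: 102049164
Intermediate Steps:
(2042 - 31673)*(-753*(-12) - 12480) = -29631*(9036 - 12480) = -29631*(-3444) = 102049164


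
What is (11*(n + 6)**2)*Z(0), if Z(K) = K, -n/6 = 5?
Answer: 0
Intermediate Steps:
n = -30 (n = -6*5 = -30)
(11*(n + 6)**2)*Z(0) = (11*(-30 + 6)**2)*0 = (11*(-24)**2)*0 = (11*576)*0 = 6336*0 = 0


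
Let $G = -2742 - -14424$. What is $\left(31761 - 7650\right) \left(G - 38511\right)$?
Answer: $-646874019$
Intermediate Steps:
$G = 11682$ ($G = -2742 + 14424 = 11682$)
$\left(31761 - 7650\right) \left(G - 38511\right) = \left(31761 - 7650\right) \left(11682 - 38511\right) = 24111 \left(-26829\right) = -646874019$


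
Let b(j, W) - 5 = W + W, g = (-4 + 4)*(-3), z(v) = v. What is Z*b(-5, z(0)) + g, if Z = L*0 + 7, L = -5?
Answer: 35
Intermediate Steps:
g = 0 (g = 0*(-3) = 0)
b(j, W) = 5 + 2*W (b(j, W) = 5 + (W + W) = 5 + 2*W)
Z = 7 (Z = -5*0 + 7 = 0 + 7 = 7)
Z*b(-5, z(0)) + g = 7*(5 + 2*0) + 0 = 7*(5 + 0) + 0 = 7*5 + 0 = 35 + 0 = 35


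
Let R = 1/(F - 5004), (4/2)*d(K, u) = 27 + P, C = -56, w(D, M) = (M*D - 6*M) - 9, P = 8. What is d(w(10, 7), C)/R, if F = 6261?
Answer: 43995/2 ≈ 21998.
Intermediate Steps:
w(D, M) = -9 - 6*M + D*M (w(D, M) = (D*M - 6*M) - 9 = (-6*M + D*M) - 9 = -9 - 6*M + D*M)
d(K, u) = 35/2 (d(K, u) = (27 + 8)/2 = (1/2)*35 = 35/2)
R = 1/1257 (R = 1/(6261 - 5004) = 1/1257 ≈ 0.00079555)
d(w(10, 7), C)/R = 35/(2*(1/1257)) = (35/2)*1257 = 43995/2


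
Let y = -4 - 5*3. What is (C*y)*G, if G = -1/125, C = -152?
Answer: -2888/125 ≈ -23.104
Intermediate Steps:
G = -1/125 (G = -1*1/125 = -1/125 ≈ -0.0080000)
y = -19 (y = -4 - 15 = -19)
(C*y)*G = -152*(-19)*(-1/125) = 2888*(-1/125) = -2888/125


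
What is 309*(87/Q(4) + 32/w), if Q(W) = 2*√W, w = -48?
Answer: 26059/4 ≈ 6514.8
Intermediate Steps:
309*(87/Q(4) + 32/w) = 309*(87/((2*√4)) + 32/(-48)) = 309*(87/((2*2)) + 32*(-1/48)) = 309*(87/4 - ⅔) = 309*(253/12) = 26059/4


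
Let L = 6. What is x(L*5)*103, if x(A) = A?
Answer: 3090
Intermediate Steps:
x(L*5)*103 = (6*5)*103 = 30*103 = 3090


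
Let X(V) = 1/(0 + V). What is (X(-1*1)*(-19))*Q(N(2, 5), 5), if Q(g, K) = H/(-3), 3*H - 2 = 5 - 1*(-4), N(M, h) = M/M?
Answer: -209/9 ≈ -23.222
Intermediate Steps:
N(M, h) = 1
H = 11/3 (H = ⅔ + (5 - 1*(-4))/3 = ⅔ + (5 + 4)/3 = ⅔ + (⅓)*9 = ⅔ + 3 = 11/3 ≈ 3.6667)
X(V) = 1/V
Q(g, K) = -11/9 (Q(g, K) = (11/3)/(-3) = (11/3)*(-⅓) = -11/9)
(X(-1*1)*(-19))*Q(N(2, 5), 5) = (-19/(-1*1))*(-11/9) = (-19/(-1))*(-11/9) = -1*(-19)*(-11/9) = 19*(-11/9) = -209/9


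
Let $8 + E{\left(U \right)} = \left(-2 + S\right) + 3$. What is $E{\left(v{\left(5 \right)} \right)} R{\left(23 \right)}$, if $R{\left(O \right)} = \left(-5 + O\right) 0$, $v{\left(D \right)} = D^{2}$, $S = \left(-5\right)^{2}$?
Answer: $0$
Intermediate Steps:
$S = 25$
$R{\left(O \right)} = 0$
$E{\left(U \right)} = 18$ ($E{\left(U \right)} = -8 + \left(\left(-2 + 25\right) + 3\right) = -8 + \left(23 + 3\right) = -8 + 26 = 18$)
$E{\left(v{\left(5 \right)} \right)} R{\left(23 \right)} = 18 \cdot 0 = 0$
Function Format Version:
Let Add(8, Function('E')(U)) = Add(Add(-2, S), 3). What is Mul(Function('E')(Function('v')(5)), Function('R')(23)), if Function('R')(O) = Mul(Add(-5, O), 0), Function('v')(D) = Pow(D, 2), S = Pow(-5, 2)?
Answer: 0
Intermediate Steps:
S = 25
Function('R')(O) = 0
Function('E')(U) = 18 (Function('E')(U) = Add(-8, Add(Add(-2, 25), 3)) = Add(-8, Add(23, 3)) = Add(-8, 26) = 18)
Mul(Function('E')(Function('v')(5)), Function('R')(23)) = Mul(18, 0) = 0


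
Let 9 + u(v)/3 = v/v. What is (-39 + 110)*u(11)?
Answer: -1704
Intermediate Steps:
u(v) = -24 (u(v) = -27 + 3*(v/v) = -27 + 3*1 = -27 + 3 = -24)
(-39 + 110)*u(11) = (-39 + 110)*(-24) = 71*(-24) = -1704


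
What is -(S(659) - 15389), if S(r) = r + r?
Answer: 14071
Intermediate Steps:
S(r) = 2*r
-(S(659) - 15389) = -(2*659 - 15389) = -(1318 - 15389) = -1*(-14071) = 14071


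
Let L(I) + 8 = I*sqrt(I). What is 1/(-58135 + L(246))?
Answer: -19381/1121907171 - 82*sqrt(246)/1121907171 ≈ -1.8421e-5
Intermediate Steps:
L(I) = -8 + I**(3/2) (L(I) = -8 + I*sqrt(I) = -8 + I**(3/2))
1/(-58135 + L(246)) = 1/(-58135 + (-8 + 246**(3/2))) = 1/(-58135 + (-8 + 246*sqrt(246))) = 1/(-58143 + 246*sqrt(246))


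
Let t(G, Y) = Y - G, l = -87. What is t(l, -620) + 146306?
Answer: 145773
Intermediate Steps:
t(l, -620) + 146306 = (-620 - 1*(-87)) + 146306 = (-620 + 87) + 146306 = -533 + 146306 = 145773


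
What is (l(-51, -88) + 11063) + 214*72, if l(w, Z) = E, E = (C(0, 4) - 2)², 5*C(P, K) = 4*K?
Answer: 661811/25 ≈ 26472.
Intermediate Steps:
C(P, K) = 4*K/5 (C(P, K) = (4*K)/5 = 4*K/5)
E = 36/25 (E = ((⅘)*4 - 2)² = (16/5 - 2)² = (6/5)² = 36/25 ≈ 1.4400)
l(w, Z) = 36/25
(l(-51, -88) + 11063) + 214*72 = (36/25 + 11063) + 214*72 = 276611/25 + 15408 = 661811/25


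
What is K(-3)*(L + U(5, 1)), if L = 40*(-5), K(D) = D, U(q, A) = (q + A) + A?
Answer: 579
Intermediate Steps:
U(q, A) = q + 2*A (U(q, A) = (A + q) + A = q + 2*A)
L = -200
K(-3)*(L + U(5, 1)) = -3*(-200 + (5 + 2*1)) = -3*(-200 + (5 + 2)) = -3*(-200 + 7) = -3*(-193) = 579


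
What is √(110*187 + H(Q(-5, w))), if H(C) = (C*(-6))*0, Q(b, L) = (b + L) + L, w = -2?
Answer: 11*√170 ≈ 143.42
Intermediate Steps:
Q(b, L) = b + 2*L (Q(b, L) = (L + b) + L = b + 2*L)
H(C) = 0 (H(C) = -6*C*0 = 0)
√(110*187 + H(Q(-5, w))) = √(110*187 + 0) = √(20570 + 0) = √20570 = 11*√170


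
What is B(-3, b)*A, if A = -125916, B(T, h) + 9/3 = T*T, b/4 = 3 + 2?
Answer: -755496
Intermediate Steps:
b = 20 (b = 4*(3 + 2) = 4*5 = 20)
B(T, h) = -3 + T² (B(T, h) = -3 + T*T = -3 + T²)
B(-3, b)*A = (-3 + (-3)²)*(-125916) = (-3 + 9)*(-125916) = 6*(-125916) = -755496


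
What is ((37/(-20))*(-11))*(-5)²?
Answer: 2035/4 ≈ 508.75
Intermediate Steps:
((37/(-20))*(-11))*(-5)² = ((37*(-1/20))*(-11))*25 = -37/20*(-11)*25 = (407/20)*25 = 2035/4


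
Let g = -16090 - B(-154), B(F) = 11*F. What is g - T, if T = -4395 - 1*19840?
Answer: 9839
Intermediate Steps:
g = -14396 (g = -16090 - 11*(-154) = -16090 - 1*(-1694) = -16090 + 1694 = -14396)
T = -24235 (T = -4395 - 19840 = -24235)
g - T = -14396 - 1*(-24235) = -14396 + 24235 = 9839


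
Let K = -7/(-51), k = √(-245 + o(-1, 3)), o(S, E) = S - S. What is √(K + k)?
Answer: √(357 + 18207*I*√5)/51 ≈ 2.8098 + 2.7853*I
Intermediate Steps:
o(S, E) = 0
k = 7*I*√5 (k = √(-245 + 0) = √(-245) = 7*I*√5 ≈ 15.652*I)
K = 7/51 (K = -7*(-1/51) = 7/51 ≈ 0.13725)
√(K + k) = √(7/51 + 7*I*√5)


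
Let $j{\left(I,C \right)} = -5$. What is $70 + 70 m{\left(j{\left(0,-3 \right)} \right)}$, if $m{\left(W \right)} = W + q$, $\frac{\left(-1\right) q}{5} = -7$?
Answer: $2170$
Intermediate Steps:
$q = 35$ ($q = \left(-5\right) \left(-7\right) = 35$)
$m{\left(W \right)} = 35 + W$ ($m{\left(W \right)} = W + 35 = 35 + W$)
$70 + 70 m{\left(j{\left(0,-3 \right)} \right)} = 70 + 70 \left(35 - 5\right) = 70 + 70 \cdot 30 = 70 + 2100 = 2170$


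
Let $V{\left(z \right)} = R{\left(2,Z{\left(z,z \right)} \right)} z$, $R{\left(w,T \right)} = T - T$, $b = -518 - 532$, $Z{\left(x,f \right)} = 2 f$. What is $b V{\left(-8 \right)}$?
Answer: $0$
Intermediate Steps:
$b = -1050$
$R{\left(w,T \right)} = 0$
$V{\left(z \right)} = 0$ ($V{\left(z \right)} = 0 z = 0$)
$b V{\left(-8 \right)} = \left(-1050\right) 0 = 0$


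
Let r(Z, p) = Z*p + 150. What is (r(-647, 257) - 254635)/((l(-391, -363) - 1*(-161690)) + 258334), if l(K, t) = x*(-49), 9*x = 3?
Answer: -1262292/1260023 ≈ -1.0018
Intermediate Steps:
x = 1/3 (x = (1/9)*3 = 1/3 ≈ 0.33333)
l(K, t) = -49/3 (l(K, t) = (1/3)*(-49) = -49/3)
r(Z, p) = 150 + Z*p
(r(-647, 257) - 254635)/((l(-391, -363) - 1*(-161690)) + 258334) = ((150 - 647*257) - 254635)/((-49/3 - 1*(-161690)) + 258334) = ((150 - 166279) - 254635)/((-49/3 + 161690) + 258334) = (-166129 - 254635)/(485021/3 + 258334) = -420764/1260023/3 = -420764*3/1260023 = -1262292/1260023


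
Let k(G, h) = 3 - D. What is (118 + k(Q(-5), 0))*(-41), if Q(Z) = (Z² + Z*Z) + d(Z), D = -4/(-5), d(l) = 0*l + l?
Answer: -24641/5 ≈ -4928.2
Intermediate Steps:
d(l) = l (d(l) = 0 + l = l)
D = ⅘ (D = -4*(-⅕) = ⅘ ≈ 0.80000)
Q(Z) = Z + 2*Z² (Q(Z) = (Z² + Z*Z) + Z = (Z² + Z²) + Z = 2*Z² + Z = Z + 2*Z²)
k(G, h) = 11/5 (k(G, h) = 3 - 1*⅘ = 3 - ⅘ = 11/5)
(118 + k(Q(-5), 0))*(-41) = (118 + 11/5)*(-41) = (601/5)*(-41) = -24641/5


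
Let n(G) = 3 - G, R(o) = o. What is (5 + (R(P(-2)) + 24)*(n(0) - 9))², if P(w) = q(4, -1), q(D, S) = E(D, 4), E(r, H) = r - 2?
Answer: 22801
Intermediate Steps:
E(r, H) = -2 + r
q(D, S) = -2 + D
P(w) = 2 (P(w) = -2 + 4 = 2)
(5 + (R(P(-2)) + 24)*(n(0) - 9))² = (5 + (2 + 24)*((3 - 1*0) - 9))² = (5 + 26*((3 + 0) - 9))² = (5 + 26*(3 - 9))² = (5 + 26*(-6))² = (5 - 156)² = (-151)² = 22801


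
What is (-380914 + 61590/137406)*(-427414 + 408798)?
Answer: 162392976051384/22901 ≈ 7.0911e+9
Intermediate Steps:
(-380914 + 61590/137406)*(-427414 + 408798) = (-380914 + 61590*(1/137406))*(-18616) = (-380914 + 10265/22901)*(-18616) = -8723301249/22901*(-18616) = 162392976051384/22901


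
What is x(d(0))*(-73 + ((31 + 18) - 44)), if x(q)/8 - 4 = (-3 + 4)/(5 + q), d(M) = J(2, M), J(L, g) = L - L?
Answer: -11424/5 ≈ -2284.8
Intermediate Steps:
J(L, g) = 0
d(M) = 0
x(q) = 32 + 8/(5 + q) (x(q) = 32 + 8*((-3 + 4)/(5 + q)) = 32 + 8*(1/(5 + q)) = 32 + 8/(5 + q))
x(d(0))*(-73 + ((31 + 18) - 44)) = (8*(21 + 4*0)/(5 + 0))*(-73 + ((31 + 18) - 44)) = (8*(21 + 0)/5)*(-73 + (49 - 44)) = (8*(1/5)*21)*(-73 + 5) = (168/5)*(-68) = -11424/5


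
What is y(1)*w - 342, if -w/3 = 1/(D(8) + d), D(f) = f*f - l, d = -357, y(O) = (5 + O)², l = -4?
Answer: -98730/289 ≈ -341.63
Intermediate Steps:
D(f) = 4 + f² (D(f) = f*f - 1*(-4) = f² + 4 = 4 + f²)
w = 3/289 (w = -3/((4 + 8²) - 357) = -3/((4 + 64) - 357) = -3/(68 - 357) = -3/(-289) = -3*(-1/289) = 3/289 ≈ 0.010381)
y(1)*w - 342 = (5 + 1)²*(3/289) - 342 = 6²*(3/289) - 342 = 36*(3/289) - 342 = 108/289 - 342 = -98730/289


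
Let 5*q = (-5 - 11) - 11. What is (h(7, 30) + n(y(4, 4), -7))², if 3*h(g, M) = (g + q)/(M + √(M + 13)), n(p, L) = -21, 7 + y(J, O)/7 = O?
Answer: 72746183977/165251025 + 287696*√43/11016735 ≈ 440.39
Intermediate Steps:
y(J, O) = -49 + 7*O
q = -27/5 (q = ((-5 - 11) - 11)/5 = (-16 - 11)/5 = (⅕)*(-27) = -27/5 ≈ -5.4000)
h(g, M) = (-27/5 + g)/(3*(M + √(13 + M))) (h(g, M) = ((g - 27/5)/(M + √(M + 13)))/3 = ((-27/5 + g)/(M + √(13 + M)))/3 = (-27/5 + g)/(3*(M + √(13 + M))))
(h(7, 30) + n(y(4, 4), -7))² = ((-9/5 + (⅓)*7)/(30 + √(13 + 30)) - 21)² = ((-9/5 + 7/3)/(30 + √43) - 21)² = ((8/15)/(30 + √43) - 21)² = (8/(15*(30 + √43)) - 21)² = (-21 + 8/(15*(30 + √43)))²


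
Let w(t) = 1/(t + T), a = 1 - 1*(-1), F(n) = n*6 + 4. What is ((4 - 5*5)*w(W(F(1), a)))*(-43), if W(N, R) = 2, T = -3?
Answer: -903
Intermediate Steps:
F(n) = 4 + 6*n (F(n) = 6*n + 4 = 4 + 6*n)
a = 2 (a = 1 + 1 = 2)
w(t) = 1/(-3 + t) (w(t) = 1/(t - 3) = 1/(-3 + t))
((4 - 5*5)*w(W(F(1), a)))*(-43) = ((4 - 5*5)/(-3 + 2))*(-43) = ((4 - 25)/(-1))*(-43) = -21*(-1)*(-43) = 21*(-43) = -903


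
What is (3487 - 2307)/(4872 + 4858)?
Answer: 118/973 ≈ 0.12127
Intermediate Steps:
(3487 - 2307)/(4872 + 4858) = 1180/9730 = 1180*(1/9730) = 118/973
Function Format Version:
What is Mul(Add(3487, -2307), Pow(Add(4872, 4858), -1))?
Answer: Rational(118, 973) ≈ 0.12127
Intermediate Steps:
Mul(Add(3487, -2307), Pow(Add(4872, 4858), -1)) = Mul(1180, Pow(9730, -1)) = Mul(1180, Rational(1, 9730)) = Rational(118, 973)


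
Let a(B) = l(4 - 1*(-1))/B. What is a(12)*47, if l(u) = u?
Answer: 235/12 ≈ 19.583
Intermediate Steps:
a(B) = 5/B (a(B) = (4 - 1*(-1))/B = (4 + 1)/B = 5/B)
a(12)*47 = (5/12)*47 = 235/12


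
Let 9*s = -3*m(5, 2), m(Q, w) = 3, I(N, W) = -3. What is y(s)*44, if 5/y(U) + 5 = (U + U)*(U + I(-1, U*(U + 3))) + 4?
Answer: 220/7 ≈ 31.429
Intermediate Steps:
s = -1 (s = (-3*3)/9 = (⅑)*(-9) = -1)
y(U) = 5/(-1 + 2*U*(-3 + U)) (y(U) = 5/(-5 + ((U + U)*(U - 3) + 4)) = 5/(-5 + ((2*U)*(-3 + U) + 4)) = 5/(-5 + (2*U*(-3 + U) + 4)) = 5/(-5 + (4 + 2*U*(-3 + U))) = 5/(-1 + 2*U*(-3 + U)))
y(s)*44 = (5/(-1 - 6*(-1) + 2*(-1)²))*44 = (5/(-1 + 6 + 2*1))*44 = (5/(-1 + 6 + 2))*44 = (5/7)*44 = 220/7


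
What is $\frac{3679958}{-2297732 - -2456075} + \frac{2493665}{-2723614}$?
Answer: $\frac{9627930731117}{431265211602} \approx 22.325$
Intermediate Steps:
$\frac{3679958}{-2297732 - -2456075} + \frac{2493665}{-2723614} = \frac{3679958}{-2297732 + 2456075} + 2493665 \left(- \frac{1}{2723614}\right) = \frac{3679958}{158343} - \frac{2493665}{2723614} = \frac{9627930731117}{431265211602}$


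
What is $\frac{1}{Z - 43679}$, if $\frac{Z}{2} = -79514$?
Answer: $- \frac{1}{202707} \approx -4.9332 \cdot 10^{-6}$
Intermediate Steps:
$Z = -159028$ ($Z = 2 \left(-79514\right) = -159028$)
$\frac{1}{Z - 43679} = \frac{1}{-159028 - 43679} = \frac{1}{-202707} = - \frac{1}{202707}$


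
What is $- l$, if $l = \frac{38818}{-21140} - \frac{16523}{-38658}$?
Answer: $\frac{143916253}{102153765} \approx 1.4088$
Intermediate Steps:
$l = - \frac{143916253}{102153765}$ ($l = 38818 \left(- \frac{1}{21140}\right) - - \frac{16523}{38658} = - \frac{19409}{10570} + \frac{16523}{38658} = - \frac{143916253}{102153765} \approx -1.4088$)
$- l = \left(-1\right) \left(- \frac{143916253}{102153765}\right) = \frac{143916253}{102153765}$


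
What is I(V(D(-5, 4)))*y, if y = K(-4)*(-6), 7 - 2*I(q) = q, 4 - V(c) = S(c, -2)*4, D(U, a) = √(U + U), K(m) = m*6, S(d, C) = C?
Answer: -360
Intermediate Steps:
K(m) = 6*m
D(U, a) = √2*√U (D(U, a) = √(2*U) = √2*√U)
V(c) = 12 (V(c) = 4 - (-2)*4 = 4 - 1*(-8) = 4 + 8 = 12)
I(q) = 7/2 - q/2
y = 144 (y = (6*(-4))*(-6) = -24*(-6) = 144)
I(V(D(-5, 4)))*y = (7/2 - ½*12)*144 = (7/2 - 6)*144 = -5/2*144 = -360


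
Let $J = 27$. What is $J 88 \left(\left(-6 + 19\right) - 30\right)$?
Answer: $-40392$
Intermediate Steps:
$J 88 \left(\left(-6 + 19\right) - 30\right) = 27 \cdot 88 \left(\left(-6 + 19\right) - 30\right) = 2376 \left(13 - 30\right) = 2376 \left(-17\right) = -40392$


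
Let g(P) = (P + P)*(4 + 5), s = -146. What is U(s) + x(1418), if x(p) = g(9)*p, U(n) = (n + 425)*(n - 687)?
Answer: -2691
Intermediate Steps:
g(P) = 18*P (g(P) = (2*P)*9 = 18*P)
U(n) = (-687 + n)*(425 + n) (U(n) = (425 + n)*(-687 + n) = (-687 + n)*(425 + n))
x(p) = 162*p (x(p) = (18*9)*p = 162*p)
U(s) + x(1418) = (-291975 + (-146)² - 262*(-146)) + 162*1418 = (-291975 + 21316 + 38252) + 229716 = -232407 + 229716 = -2691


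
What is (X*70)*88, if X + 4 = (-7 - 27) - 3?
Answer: -252560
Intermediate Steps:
X = -41 (X = -4 + ((-7 - 27) - 3) = -4 + (-34 - 3) = -4 - 37 = -41)
(X*70)*88 = -41*70*88 = -2870*88 = -252560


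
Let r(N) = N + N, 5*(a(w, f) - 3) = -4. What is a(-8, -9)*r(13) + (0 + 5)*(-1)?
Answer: 261/5 ≈ 52.200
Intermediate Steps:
a(w, f) = 11/5 (a(w, f) = 3 + (1/5)*(-4) = 3 - 4/5 = 11/5)
r(N) = 2*N
a(-8, -9)*r(13) + (0 + 5)*(-1) = 11*(2*13)/5 + (0 + 5)*(-1) = (11/5)*26 + 5*(-1) = 286/5 - 5 = 261/5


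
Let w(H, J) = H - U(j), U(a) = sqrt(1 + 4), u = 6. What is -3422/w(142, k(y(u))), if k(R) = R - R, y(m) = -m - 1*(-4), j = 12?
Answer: -485924/20159 - 3422*sqrt(5)/20159 ≈ -24.484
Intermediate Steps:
y(m) = 4 - m (y(m) = -m + 4 = 4 - m)
U(a) = sqrt(5)
k(R) = 0
w(H, J) = H - sqrt(5)
-3422/w(142, k(y(u))) = -3422/(142 - sqrt(5))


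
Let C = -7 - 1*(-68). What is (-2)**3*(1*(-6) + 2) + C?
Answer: 93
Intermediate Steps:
C = 61 (C = -7 + 68 = 61)
(-2)**3*(1*(-6) + 2) + C = (-2)**3*(1*(-6) + 2) + 61 = -8*(-6 + 2) + 61 = -8*(-4) + 61 = 32 + 61 = 93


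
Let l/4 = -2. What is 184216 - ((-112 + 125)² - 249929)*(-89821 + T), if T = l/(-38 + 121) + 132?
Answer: -1859246853272/83 ≈ -2.2401e+10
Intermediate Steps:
l = -8 (l = 4*(-2) = -8)
T = 10948/83 (T = -8/(-38 + 121) + 132 = -8/83 + 132 = 10948/83 ≈ 131.90)
184216 - ((-112 + 125)² - 249929)*(-89821 + T) = 184216 - ((-112 + 125)² - 249929)*(-89821 + 10948/83) = 184216 - (13² - 249929)*(-7444195)/83 = 184216 - (169 - 249929)*(-7444195)/83 = 184216 - (-249760)*(-7444195)/83 = 184216 - 1*1859262143200/83 = 184216 - 1859262143200/83 = -1859246853272/83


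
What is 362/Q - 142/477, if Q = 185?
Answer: 146404/88245 ≈ 1.6591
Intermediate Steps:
362/Q - 142/477 = 362/185 - 142/477 = 146404/88245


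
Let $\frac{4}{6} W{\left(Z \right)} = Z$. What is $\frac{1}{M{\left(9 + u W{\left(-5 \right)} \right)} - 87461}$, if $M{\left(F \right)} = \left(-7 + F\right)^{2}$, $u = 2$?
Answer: $- \frac{1}{87292} \approx -1.1456 \cdot 10^{-5}$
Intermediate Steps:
$W{\left(Z \right)} = \frac{3 Z}{2}$
$\frac{1}{M{\left(9 + u W{\left(-5 \right)} \right)} - 87461} = \frac{1}{\left(-7 + \left(9 + 2 \cdot \frac{3}{2} \left(-5\right)\right)\right)^{2} - 87461} = \frac{1}{\left(-7 + \left(9 + 2 \left(- \frac{15}{2}\right)\right)\right)^{2} - 87461} = \frac{1}{\left(-7 + \left(9 - 15\right)\right)^{2} - 87461} = \frac{1}{\left(-7 - 6\right)^{2} - 87461} = \frac{1}{\left(-13\right)^{2} - 87461} = \frac{1}{169 - 87461} = \frac{1}{-87292} = - \frac{1}{87292}$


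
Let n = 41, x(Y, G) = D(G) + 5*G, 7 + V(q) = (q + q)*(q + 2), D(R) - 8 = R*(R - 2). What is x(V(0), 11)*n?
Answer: 6642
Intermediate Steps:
D(R) = 8 + R*(-2 + R) (D(R) = 8 + R*(R - 2) = 8 + R*(-2 + R))
V(q) = -7 + 2*q*(2 + q) (V(q) = -7 + (q + q)*(q + 2) = -7 + (2*q)*(2 + q) = -7 + 2*q*(2 + q))
x(Y, G) = 8 + G**2 + 3*G (x(Y, G) = (8 + G**2 - 2*G) + 5*G = 8 + G**2 + 3*G)
x(V(0), 11)*n = (8 + 11**2 + 3*11)*41 = (8 + 121 + 33)*41 = 162*41 = 6642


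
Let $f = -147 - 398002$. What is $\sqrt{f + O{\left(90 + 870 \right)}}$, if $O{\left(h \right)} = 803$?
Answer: $i \sqrt{397346} \approx 630.35 i$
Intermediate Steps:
$f = -398149$ ($f = -147 - 398002 = -398149$)
$\sqrt{f + O{\left(90 + 870 \right)}} = \sqrt{-398149 + 803} = \sqrt{-397346} = i \sqrt{397346}$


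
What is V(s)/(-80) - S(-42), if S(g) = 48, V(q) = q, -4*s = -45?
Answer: -3081/64 ≈ -48.141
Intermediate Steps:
s = 45/4 (s = -¼*(-45) = 45/4 ≈ 11.250)
V(s)/(-80) - S(-42) = (45/4)/(-80) - 1*48 = (45/4)*(-1/80) - 48 = -9/64 - 48 = -3081/64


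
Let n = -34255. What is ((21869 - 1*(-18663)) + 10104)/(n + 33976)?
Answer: -50636/279 ≈ -181.49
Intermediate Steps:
((21869 - 1*(-18663)) + 10104)/(n + 33976) = ((21869 - 1*(-18663)) + 10104)/(-34255 + 33976) = ((21869 + 18663) + 10104)/(-279) = (40532 + 10104)*(-1/279) = 50636*(-1/279) = -50636/279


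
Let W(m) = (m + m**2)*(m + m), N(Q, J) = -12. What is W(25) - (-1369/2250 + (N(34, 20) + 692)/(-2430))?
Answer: 1974428963/60750 ≈ 32501.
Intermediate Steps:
W(m) = 2*m*(m + m**2) (W(m) = (m + m**2)*(2*m) = 2*m*(m + m**2))
W(25) - (-1369/2250 + (N(34, 20) + 692)/(-2430)) = 2*25**2*(1 + 25) - (-1369/2250 + (-12 + 692)/(-2430)) = 2*625*26 - (-1369*1/2250 + 680*(-1/2430)) = 32500 - (-1369/2250 - 68/243) = 32500 - 1*(-53963/60750) = 32500 + 53963/60750 = 1974428963/60750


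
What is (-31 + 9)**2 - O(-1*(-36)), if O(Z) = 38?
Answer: 446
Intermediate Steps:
(-31 + 9)**2 - O(-1*(-36)) = (-31 + 9)**2 - 1*38 = (-22)**2 - 38 = 484 - 38 = 446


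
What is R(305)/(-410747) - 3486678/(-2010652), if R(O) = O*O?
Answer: 622550813083/412934638522 ≈ 1.5076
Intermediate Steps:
R(O) = O²
R(305)/(-410747) - 3486678/(-2010652) = 305²/(-410747) - 3486678/(-2010652) = 93025*(-1/410747) - 3486678*(-1/2010652) = -93025/410747 + 1743339/1005326 = 622550813083/412934638522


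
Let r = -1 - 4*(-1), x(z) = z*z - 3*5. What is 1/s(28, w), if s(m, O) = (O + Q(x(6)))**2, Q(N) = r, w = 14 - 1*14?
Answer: 1/9 ≈ 0.11111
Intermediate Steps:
x(z) = -15 + z**2 (x(z) = z**2 - 15 = -15 + z**2)
w = 0 (w = 14 - 14 = 0)
r = 3 (r = -1 + 4 = 3)
Q(N) = 3
s(m, O) = (3 + O)**2 (s(m, O) = (O + 3)**2 = (3 + O)**2)
1/s(28, w) = 1/((3 + 0)**2) = 1/(3**2) = 1/9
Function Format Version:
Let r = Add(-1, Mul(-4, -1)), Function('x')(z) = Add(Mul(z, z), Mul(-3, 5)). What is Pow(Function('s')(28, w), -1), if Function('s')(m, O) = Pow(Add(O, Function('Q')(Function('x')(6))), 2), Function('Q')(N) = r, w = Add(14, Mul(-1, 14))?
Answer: Rational(1, 9) ≈ 0.11111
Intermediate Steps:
Function('x')(z) = Add(-15, Pow(z, 2)) (Function('x')(z) = Add(Pow(z, 2), -15) = Add(-15, Pow(z, 2)))
w = 0 (w = Add(14, -14) = 0)
r = 3 (r = Add(-1, 4) = 3)
Function('Q')(N) = 3
Function('s')(m, O) = Pow(Add(3, O), 2) (Function('s')(m, O) = Pow(Add(O, 3), 2) = Pow(Add(3, O), 2))
Pow(Function('s')(28, w), -1) = Pow(Pow(Add(3, 0), 2), -1) = Pow(Pow(3, 2), -1) = Pow(9, -1) = Rational(1, 9)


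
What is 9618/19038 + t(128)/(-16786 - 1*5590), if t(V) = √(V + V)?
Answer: 4477245/8874881 ≈ 0.50449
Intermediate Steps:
t(V) = √2*√V (t(V) = √(2*V) = √2*√V)
9618/19038 + t(128)/(-16786 - 1*5590) = 9618/19038 + (√2*√128)/(-16786 - 1*5590) = 9618*(1/19038) + (√2*(8*√2))/(-16786 - 5590) = 1603/3173 + 16/(-22376) = 1603/3173 + 16*(-1/22376) = 1603/3173 - 2/2797 = 4477245/8874881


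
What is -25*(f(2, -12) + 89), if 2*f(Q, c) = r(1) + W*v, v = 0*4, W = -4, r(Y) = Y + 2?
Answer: -4525/2 ≈ -2262.5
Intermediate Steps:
r(Y) = 2 + Y
v = 0
f(Q, c) = 3/2 (f(Q, c) = ((2 + 1) - 4*0)/2 = (3 + 0)/2 = (½)*3 = 3/2)
-25*(f(2, -12) + 89) = -25*(3/2 + 89) = -25*181/2 = -4525/2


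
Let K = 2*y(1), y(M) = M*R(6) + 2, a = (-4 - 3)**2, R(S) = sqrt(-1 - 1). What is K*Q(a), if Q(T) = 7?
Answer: 28 + 14*I*sqrt(2) ≈ 28.0 + 19.799*I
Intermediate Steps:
R(S) = I*sqrt(2) (R(S) = sqrt(-2) = I*sqrt(2))
a = 49 (a = (-7)**2 = 49)
y(M) = 2 + I*M*sqrt(2) (y(M) = M*(I*sqrt(2)) + 2 = I*M*sqrt(2) + 2 = 2 + I*M*sqrt(2))
K = 4 + 2*I*sqrt(2) (K = 2*(2 + I*1*sqrt(2)) = 2*(2 + I*sqrt(2)) = 4 + 2*I*sqrt(2) ≈ 4.0 + 2.8284*I)
K*Q(a) = (4 + 2*I*sqrt(2))*7 = 28 + 14*I*sqrt(2)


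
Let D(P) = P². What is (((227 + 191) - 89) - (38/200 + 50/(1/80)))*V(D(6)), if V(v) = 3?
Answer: -1101357/100 ≈ -11014.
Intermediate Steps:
(((227 + 191) - 89) - (38/200 + 50/(1/80)))*V(D(6)) = (((227 + 191) - 89) - (38/200 + 50/(1/80)))*3 = ((418 - 89) - (38*(1/200) + 50/(1/80)))*3 = (329 - (19/100 + 50*80))*3 = (329 - (19/100 + 4000))*3 = (329 - 1*400019/100)*3 = (329 - 400019/100)*3 = -367119/100*3 = -1101357/100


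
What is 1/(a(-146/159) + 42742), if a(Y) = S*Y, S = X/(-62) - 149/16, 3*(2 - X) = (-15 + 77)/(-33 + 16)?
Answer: 2011032/85972822057 ≈ 2.3391e-5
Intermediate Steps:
X = 164/51 (X = 2 - (-15 + 77)/(3*(-33 + 16)) = 2 - 62/(3*(-17)) = 2 - 62*(-1)/(3*17) = 2 - ⅓*(-62/17) = 2 + 62/51 = 164/51 ≈ 3.2157)
S = -236881/25296 (S = (164/51)/(-62) - 149/16 = (164/51)*(-1/62) - 149*1/16 = -82/1581 - 149/16 = -236881/25296 ≈ -9.3644)
a(Y) = -236881*Y/25296
1/(a(-146/159) + 42742) = 1/(-(-17292313)/(12648*159) + 42742) = 1/(-236881/25296*(-146/159) + 42742) = 1/(17292313/2011032 + 42742) = 1/(85972822057/2011032) = 2011032/85972822057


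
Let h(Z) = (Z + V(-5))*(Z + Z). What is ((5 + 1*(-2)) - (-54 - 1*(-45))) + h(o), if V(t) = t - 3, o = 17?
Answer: 318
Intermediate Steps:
V(t) = -3 + t
h(Z) = 2*Z*(-8 + Z) (h(Z) = (Z + (-3 - 5))*(Z + Z) = (Z - 8)*(2*Z) = (-8 + Z)*(2*Z) = 2*Z*(-8 + Z))
((5 + 1*(-2)) - (-54 - 1*(-45))) + h(o) = ((5 + 1*(-2)) - (-54 - 1*(-45))) + 2*17*(-8 + 17) = ((5 - 2) - (-54 + 45)) + 2*17*9 = (3 - 1*(-9)) + 306 = (3 + 9) + 306 = 12 + 306 = 318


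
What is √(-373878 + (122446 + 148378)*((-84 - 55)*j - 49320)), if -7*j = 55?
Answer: I*√640020117982/7 ≈ 1.1429e+5*I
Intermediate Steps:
j = -55/7 (j = -⅐*55 = -55/7 ≈ -7.8571)
√(-373878 + (122446 + 148378)*((-84 - 55)*j - 49320)) = √(-373878 + (122446 + 148378)*((-84 - 55)*(-55/7) - 49320)) = √(-373878 + 270824*(-139*(-55/7) - 49320)) = √(-373878 + 270824*(7645/7 - 49320)) = √(-373878 + 270824*(-337595/7)) = √(-373878 - 91428828280/7) = √(-91431445426/7) = I*√640020117982/7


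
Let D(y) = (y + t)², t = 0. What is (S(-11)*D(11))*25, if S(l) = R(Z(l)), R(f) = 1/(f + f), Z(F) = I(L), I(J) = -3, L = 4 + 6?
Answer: -3025/6 ≈ -504.17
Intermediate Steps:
L = 10
Z(F) = -3
D(y) = y² (D(y) = (y + 0)² = y²)
R(f) = 1/(2*f)
S(l) = -⅙ (S(l) = (½)/(-3) = (½)*(-⅓) = -⅙)
(S(-11)*D(11))*25 = -⅙*11²*25 = -⅙*121*25 = -121/6*25 = -3025/6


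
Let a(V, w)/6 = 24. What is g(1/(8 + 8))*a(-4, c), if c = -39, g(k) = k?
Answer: 9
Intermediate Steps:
a(V, w) = 144 (a(V, w) = 6*24 = 144)
g(1/(8 + 8))*a(-4, c) = 144/(8 + 8) = 144/16 = (1/16)*144 = 9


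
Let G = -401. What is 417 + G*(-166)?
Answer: 66983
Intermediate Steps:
417 + G*(-166) = 417 - 401*(-166) = 417 + 66566 = 66983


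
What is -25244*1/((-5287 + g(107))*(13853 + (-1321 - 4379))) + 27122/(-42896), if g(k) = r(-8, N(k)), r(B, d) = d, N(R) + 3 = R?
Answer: -572505730127/906328114552 ≈ -0.63168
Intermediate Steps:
N(R) = -3 + R
g(k) = -3 + k
-25244*1/((-5287 + g(107))*(13853 + (-1321 - 4379))) + 27122/(-42896) = -25244*1/((-5287 + (-3 + 107))*(13853 + (-1321 - 4379))) + 27122/(-42896) = -25244*1/((-5287 + 104)*(13853 - 5700)) + 27122*(-1/42896) = -25244/((-5183*8153)) - 13561/21448 = -25244/(-42256999) - 13561/21448 = -25244*(-1/42256999) - 13561/21448 = 25244/42256999 - 13561/21448 = -572505730127/906328114552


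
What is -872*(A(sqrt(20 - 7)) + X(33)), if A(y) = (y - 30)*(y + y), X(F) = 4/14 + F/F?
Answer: -166552/7 + 52320*sqrt(13) ≈ 1.6485e+5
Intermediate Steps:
X(F) = 9/7 (X(F) = 4*(1/14) + 1 = 2/7 + 1 = 9/7)
A(y) = 2*y*(-30 + y) (A(y) = (-30 + y)*(2*y) = 2*y*(-30 + y))
-872*(A(sqrt(20 - 7)) + X(33)) = -872*(2*sqrt(20 - 7)*(-30 + sqrt(20 - 7)) + 9/7) = -872*(2*sqrt(13)*(-30 + sqrt(13)) + 9/7) = -872*(9/7 + 2*sqrt(13)*(-30 + sqrt(13))) = -7848/7 - 1744*sqrt(13)*(-30 + sqrt(13))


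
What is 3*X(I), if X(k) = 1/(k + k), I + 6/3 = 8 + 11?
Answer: 3/34 ≈ 0.088235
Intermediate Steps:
I = 17 (I = -2 + (8 + 11) = -2 + 19 = 17)
X(k) = 1/(2*k)
3*X(I) = 3*((½)/17) = 3*((½)*(1/17)) = 3*(1/34) = 3/34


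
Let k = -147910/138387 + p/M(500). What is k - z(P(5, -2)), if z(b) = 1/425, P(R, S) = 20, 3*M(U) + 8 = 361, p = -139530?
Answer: -24641390138611/20761509675 ≈ -1186.9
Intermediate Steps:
M(U) = 353/3 (M(U) = -8/3 + (1/3)*361 = -8/3 + 361/3 = 353/3)
z(b) = 1/425
k = -57979626560/48850611 (k = -147910/138387 - 139530/353/3 = -147910*1/138387 - 139530*3/353 = -147910/138387 - 418590/353 = -57979626560/48850611 ≈ -1186.9)
k - z(P(5, -2)) = -57979626560/48850611 - 1*1/425 = -57979626560/48850611 - 1/425 = -24641390138611/20761509675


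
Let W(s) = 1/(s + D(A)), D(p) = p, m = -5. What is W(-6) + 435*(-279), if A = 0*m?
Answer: -728191/6 ≈ -1.2137e+5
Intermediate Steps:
A = 0 (A = 0*(-5) = 0)
W(s) = 1/s (W(s) = 1/(s + 0) = 1/s)
W(-6) + 435*(-279) = 1/(-6) + 435*(-279) = -⅙ - 121365 = -728191/6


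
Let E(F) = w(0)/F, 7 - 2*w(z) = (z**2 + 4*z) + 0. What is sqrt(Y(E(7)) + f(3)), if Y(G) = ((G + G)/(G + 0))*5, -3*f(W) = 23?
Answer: sqrt(21)/3 ≈ 1.5275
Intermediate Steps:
w(z) = 7/2 - 2*z - z**2/2 (w(z) = 7/2 - ((z**2 + 4*z) + 0)/2 = 7/2 - (z**2 + 4*z)/2 = 7/2 + (-2*z - z**2/2) = 7/2 - 2*z - z**2/2)
f(W) = -23/3 (f(W) = -1/3*23 = -23/3)
E(F) = 7/(2*F) (E(F) = (7/2 - 2*0 - 1/2*0**2)/F = (7/2 + 0 - 1/2*0)/F = (7/2 + 0 + 0)/F = 7/(2*F))
Y(G) = 10 (Y(G) = ((2*G)/G)*5 = 2*5 = 10)
sqrt(Y(E(7)) + f(3)) = sqrt(10 - 23/3) = sqrt(7/3) = sqrt(21)/3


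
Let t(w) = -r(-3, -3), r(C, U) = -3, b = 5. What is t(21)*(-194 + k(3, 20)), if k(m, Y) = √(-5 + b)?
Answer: -582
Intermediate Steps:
k(m, Y) = 0 (k(m, Y) = √(-5 + 5) = √0 = 0)
t(w) = 3 (t(w) = -1*(-3) = 3)
t(21)*(-194 + k(3, 20)) = 3*(-194 + 0) = 3*(-194) = -582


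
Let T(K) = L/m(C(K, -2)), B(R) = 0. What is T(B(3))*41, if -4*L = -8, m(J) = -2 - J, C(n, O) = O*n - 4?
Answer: 41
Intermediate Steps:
C(n, O) = -4 + O*n
L = 2 (L = -1/4*(-8) = 2)
T(K) = 2/(2 + 2*K) (T(K) = 2/(-2 - (-4 - 2*K)) = 2/(-2 + (4 + 2*K)) = 2/(2 + 2*K))
T(B(3))*41 = 41/(1 + 0) = 41/1 = 1*41 = 41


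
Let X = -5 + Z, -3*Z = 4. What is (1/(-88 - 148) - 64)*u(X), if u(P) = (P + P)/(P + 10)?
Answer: 286995/1298 ≈ 221.11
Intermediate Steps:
Z = -4/3 (Z = -⅓*4 = -4/3 ≈ -1.3333)
X = -19/3 (X = -5 - 4/3 = -19/3 ≈ -6.3333)
u(P) = 2*P/(10 + P) (u(P) = (2*P)/(10 + P) = 2*P/(10 + P))
(1/(-88 - 148) - 64)*u(X) = (1/(-88 - 148) - 64)*(2*(-19/3)/(10 - 19/3)) = (1/(-236) - 64)*(2*(-19/3)/(11/3)) = (-1/236 - 64)*(2*(-19/3)*(3/11)) = -15105/236*(-38/11) = 286995/1298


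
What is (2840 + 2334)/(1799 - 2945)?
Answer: -2587/573 ≈ -4.5148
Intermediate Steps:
(2840 + 2334)/(1799 - 2945) = 5174/(-1146) = 5174*(-1/1146) = -2587/573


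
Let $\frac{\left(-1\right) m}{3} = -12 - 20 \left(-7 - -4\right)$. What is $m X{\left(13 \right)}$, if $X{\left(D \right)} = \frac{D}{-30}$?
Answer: $\frac{312}{5} \approx 62.4$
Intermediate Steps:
$X{\left(D \right)} = - \frac{D}{30}$ ($X{\left(D \right)} = D \left(- \frac{1}{30}\right) = - \frac{D}{30}$)
$m = -144$ ($m = - 3 \left(-12 - 20 \left(-7 - -4\right)\right) = - 3 \left(-12 - 20 \left(-7 + 4\right)\right) = - 3 \left(-12 - -60\right) = - 3 \left(-12 + 60\right) = \left(-3\right) 48 = -144$)
$m X{\left(13 \right)} = - 144 \left(\left(- \frac{1}{30}\right) 13\right) = \left(-144\right) \left(- \frac{13}{30}\right) = \frac{312}{5}$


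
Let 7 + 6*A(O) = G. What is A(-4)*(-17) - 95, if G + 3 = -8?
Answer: -44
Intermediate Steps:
G = -11 (G = -3 - 8 = -11)
A(O) = -3 (A(O) = -7/6 + (1/6)*(-11) = -7/6 - 11/6 = -3)
A(-4)*(-17) - 95 = -3*(-17) - 95 = 51 - 95 = -44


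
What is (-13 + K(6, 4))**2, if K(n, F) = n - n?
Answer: 169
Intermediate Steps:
K(n, F) = 0
(-13 + K(6, 4))**2 = (-13 + 0)**2 = (-13)**2 = 169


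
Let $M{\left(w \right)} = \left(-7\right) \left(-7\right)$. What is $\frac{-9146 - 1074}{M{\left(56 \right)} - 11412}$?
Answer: $\frac{10220}{11363} \approx 0.89941$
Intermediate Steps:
$M{\left(w \right)} = 49$
$\frac{-9146 - 1074}{M{\left(56 \right)} - 11412} = \frac{-9146 - 1074}{49 - 11412} = - \frac{10220}{-11363} = \left(-10220\right) \left(- \frac{1}{11363}\right) = \frac{10220}{11363}$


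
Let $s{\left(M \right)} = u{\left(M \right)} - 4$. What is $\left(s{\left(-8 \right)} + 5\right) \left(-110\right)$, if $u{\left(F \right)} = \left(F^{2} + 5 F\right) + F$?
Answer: $-1870$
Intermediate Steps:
$u{\left(F \right)} = F^{2} + 6 F$
$s{\left(M \right)} = -4 + M \left(6 + M\right)$ ($s{\left(M \right)} = M \left(6 + M\right) - 4 = -4 + M \left(6 + M\right)$)
$\left(s{\left(-8 \right)} + 5\right) \left(-110\right) = \left(\left(-4 - 8 \left(6 - 8\right)\right) + 5\right) \left(-110\right) = \left(\left(-4 - -16\right) + 5\right) \left(-110\right) = \left(\left(-4 + 16\right) + 5\right) \left(-110\right) = \left(12 + 5\right) \left(-110\right) = 17 \left(-110\right) = -1870$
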